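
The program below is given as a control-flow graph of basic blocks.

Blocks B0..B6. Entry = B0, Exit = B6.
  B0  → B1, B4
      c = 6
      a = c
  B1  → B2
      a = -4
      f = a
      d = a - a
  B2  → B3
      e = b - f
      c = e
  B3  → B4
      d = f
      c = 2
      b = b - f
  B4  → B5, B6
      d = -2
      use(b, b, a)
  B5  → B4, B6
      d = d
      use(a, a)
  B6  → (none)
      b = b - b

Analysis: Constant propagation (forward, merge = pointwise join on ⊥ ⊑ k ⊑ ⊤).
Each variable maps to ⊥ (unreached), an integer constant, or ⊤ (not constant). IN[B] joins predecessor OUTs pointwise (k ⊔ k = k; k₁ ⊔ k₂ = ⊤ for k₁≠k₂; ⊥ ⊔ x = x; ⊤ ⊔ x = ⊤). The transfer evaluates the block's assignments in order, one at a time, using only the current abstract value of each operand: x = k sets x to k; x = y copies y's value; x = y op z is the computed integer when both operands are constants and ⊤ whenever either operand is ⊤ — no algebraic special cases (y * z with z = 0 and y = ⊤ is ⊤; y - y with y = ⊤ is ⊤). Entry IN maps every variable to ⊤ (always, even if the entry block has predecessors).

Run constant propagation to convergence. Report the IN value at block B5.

Per-block solution:
  B0:  IN=(all ⊤)  OUT={a:6, c:6; rest ⊤}
  B1:  IN={a:6, c:6; rest ⊤}  OUT={a:-4, c:6, d:0, f:-4; rest ⊤}
  B2:  IN={a:-4, c:6, d:0, f:-4; rest ⊤}  OUT={a:-4, d:0, f:-4; rest ⊤}
  B3:  IN={a:-4, d:0, f:-4; rest ⊤}  OUT={a:-4, c:2, d:-4, f:-4; rest ⊤}
  B4:  IN=(all ⊤)  OUT={d:-2; rest ⊤}
  B5:  IN={d:-2; rest ⊤}  OUT={d:-2; rest ⊤}
  B6:  IN={d:-2; rest ⊤}  OUT={d:-2; rest ⊤}

Merge at B5: IN[B5] = OUT[B4] = {a: ⊤, b: ⊤, c: ⊤, d: -2, e: ⊤, f: ⊤}

Answer: {a: ⊤, b: ⊤, c: ⊤, d: -2, e: ⊤, f: ⊤}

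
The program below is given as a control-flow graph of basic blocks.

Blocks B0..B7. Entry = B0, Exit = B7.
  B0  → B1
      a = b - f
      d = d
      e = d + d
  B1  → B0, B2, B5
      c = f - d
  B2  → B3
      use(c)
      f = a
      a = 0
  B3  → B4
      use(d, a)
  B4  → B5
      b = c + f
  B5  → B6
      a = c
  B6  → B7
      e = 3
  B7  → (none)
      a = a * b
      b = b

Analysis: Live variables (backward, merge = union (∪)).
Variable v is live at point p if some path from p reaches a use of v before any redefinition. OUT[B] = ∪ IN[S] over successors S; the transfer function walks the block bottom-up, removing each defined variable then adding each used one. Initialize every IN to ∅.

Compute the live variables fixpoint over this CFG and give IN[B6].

Answer: {a, b}

Derivation:
Fixpoint table:
  B0: | IN={b, d, f} | OUT={a, b, d, f}
  B1: | IN={a, b, d, f} | OUT={a, b, c, d, f}
  B2: | IN={a, c, d} | OUT={a, c, d, f}
  B3: | IN={a, c, d, f} | OUT={c, f}
  B4: | IN={c, f} | OUT={b, c}
  B5: | IN={b, c} | OUT={a, b}
  B6: | IN={a, b} | OUT={a, b}
  B7: | IN={a, b} | OUT={}

Merge at B6: OUT[B6] = IN[B7] = {a, b}
Applying B6's transfer function to that OUT value gives IN[B6] (row B6 above).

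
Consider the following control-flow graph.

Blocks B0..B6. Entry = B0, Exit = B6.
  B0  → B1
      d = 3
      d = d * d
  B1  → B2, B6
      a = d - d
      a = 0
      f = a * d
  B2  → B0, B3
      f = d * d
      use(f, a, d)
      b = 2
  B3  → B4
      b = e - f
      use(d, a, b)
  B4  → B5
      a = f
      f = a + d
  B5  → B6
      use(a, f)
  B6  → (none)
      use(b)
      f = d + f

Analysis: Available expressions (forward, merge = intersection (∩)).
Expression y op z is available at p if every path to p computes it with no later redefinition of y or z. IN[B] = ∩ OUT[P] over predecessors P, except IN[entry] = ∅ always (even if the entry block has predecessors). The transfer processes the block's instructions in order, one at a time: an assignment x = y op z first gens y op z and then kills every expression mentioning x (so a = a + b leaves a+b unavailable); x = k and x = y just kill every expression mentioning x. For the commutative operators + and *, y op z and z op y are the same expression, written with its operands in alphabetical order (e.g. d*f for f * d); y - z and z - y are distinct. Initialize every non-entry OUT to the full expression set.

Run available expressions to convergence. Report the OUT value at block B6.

Answer: {d-d}

Trace:
Converged values:
  B0:  IN={}  OUT={}
  B1:  IN={}  OUT={a*d, d-d}
  B2:  IN={a*d, d-d}  OUT={a*d, d*d, d-d}
  B3:  IN={a*d, d*d, d-d}  OUT={a*d, d*d, d-d, e-f}
  B4:  IN={a*d, d*d, d-d, e-f}  OUT={a+d, d*d, d-d}
  B5:  IN={a+d, d*d, d-d}  OUT={a+d, d*d, d-d}
  B6:  IN={d-d}  OUT={d-d}

Merge at B6: IN[B6] = OUT[B1] ∩ OUT[B5] = {d-d}
Applying B6's transfer function to that IN value gives OUT[B6] (row B6 above).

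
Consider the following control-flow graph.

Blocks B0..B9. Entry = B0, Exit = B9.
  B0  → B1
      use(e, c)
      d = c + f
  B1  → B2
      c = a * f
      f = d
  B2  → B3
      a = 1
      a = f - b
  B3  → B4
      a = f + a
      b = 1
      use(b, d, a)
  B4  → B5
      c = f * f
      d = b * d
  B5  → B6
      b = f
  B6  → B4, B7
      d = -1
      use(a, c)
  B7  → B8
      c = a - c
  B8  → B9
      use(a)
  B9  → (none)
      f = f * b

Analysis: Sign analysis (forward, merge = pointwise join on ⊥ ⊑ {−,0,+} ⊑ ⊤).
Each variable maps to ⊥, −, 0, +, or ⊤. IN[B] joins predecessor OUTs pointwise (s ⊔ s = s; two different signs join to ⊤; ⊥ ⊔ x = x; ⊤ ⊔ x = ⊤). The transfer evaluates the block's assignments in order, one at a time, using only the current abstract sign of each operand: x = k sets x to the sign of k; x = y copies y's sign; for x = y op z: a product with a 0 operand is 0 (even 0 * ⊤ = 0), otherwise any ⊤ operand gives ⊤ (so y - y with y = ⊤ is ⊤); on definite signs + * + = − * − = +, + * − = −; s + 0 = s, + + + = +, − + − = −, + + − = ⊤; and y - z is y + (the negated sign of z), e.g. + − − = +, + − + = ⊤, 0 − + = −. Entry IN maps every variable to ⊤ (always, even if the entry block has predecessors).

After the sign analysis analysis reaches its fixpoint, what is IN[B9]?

Per-block solution:
  B0: | IN=(all ⊤) | OUT=(all ⊤)
  B1: | IN=(all ⊤) | OUT=(all ⊤)
  B2: | IN=(all ⊤) | OUT=(all ⊤)
  B3: | IN=(all ⊤) | OUT={b:+; rest ⊤}
  B4: | IN=(all ⊤) | OUT=(all ⊤)
  B5: | IN=(all ⊤) | OUT=(all ⊤)
  B6: | IN=(all ⊤) | OUT={d:-; rest ⊤}
  B7: | IN={d:-; rest ⊤} | OUT={d:-; rest ⊤}
  B8: | IN={d:-; rest ⊤} | OUT={d:-; rest ⊤}
  B9: | IN={d:-; rest ⊤} | OUT={d:-; rest ⊤}

Merge at B9: IN[B9] = OUT[B8] = {a: ⊤, b: ⊤, c: ⊤, d: -, e: ⊤, f: ⊤}

Answer: {a: ⊤, b: ⊤, c: ⊤, d: -, e: ⊤, f: ⊤}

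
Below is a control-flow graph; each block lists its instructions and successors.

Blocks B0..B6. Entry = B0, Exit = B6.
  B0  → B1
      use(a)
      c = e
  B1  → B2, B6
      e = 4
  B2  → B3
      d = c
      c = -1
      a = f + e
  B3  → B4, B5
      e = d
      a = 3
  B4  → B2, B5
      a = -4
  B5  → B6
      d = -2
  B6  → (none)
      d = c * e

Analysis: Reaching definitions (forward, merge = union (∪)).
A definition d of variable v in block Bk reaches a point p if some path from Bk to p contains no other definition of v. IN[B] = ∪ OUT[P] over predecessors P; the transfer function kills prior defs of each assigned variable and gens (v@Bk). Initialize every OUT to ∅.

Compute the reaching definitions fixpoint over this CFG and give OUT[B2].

Answer: {a@B2, c@B2, d@B2, e@B1, e@B3}

Working:
Converged values:
  B0:  IN={}  OUT={c@B0}
  B1:  IN={c@B0}  OUT={c@B0, e@B1}
  B2:  IN={a@B4, c@B0, c@B2, d@B2, e@B1, e@B3}  OUT={a@B2, c@B2, d@B2, e@B1, e@B3}
  B3:  IN={a@B2, c@B2, d@B2, e@B1, e@B3}  OUT={a@B3, c@B2, d@B2, e@B3}
  B4:  IN={a@B3, c@B2, d@B2, e@B3}  OUT={a@B4, c@B2, d@B2, e@B3}
  B5:  IN={a@B3, a@B4, c@B2, d@B2, e@B3}  OUT={a@B3, a@B4, c@B2, d@B5, e@B3}
  B6:  IN={a@B3, a@B4, c@B0, c@B2, d@B5, e@B1, e@B3}  OUT={a@B3, a@B4, c@B0, c@B2, d@B6, e@B1, e@B3}

Merge at B2: IN[B2] = OUT[B1] ⊔ OUT[B4] = {a@B4, c@B0, c@B2, d@B2, e@B1, e@B3}
Applying B2's transfer function to that IN value gives OUT[B2] (row B2 above).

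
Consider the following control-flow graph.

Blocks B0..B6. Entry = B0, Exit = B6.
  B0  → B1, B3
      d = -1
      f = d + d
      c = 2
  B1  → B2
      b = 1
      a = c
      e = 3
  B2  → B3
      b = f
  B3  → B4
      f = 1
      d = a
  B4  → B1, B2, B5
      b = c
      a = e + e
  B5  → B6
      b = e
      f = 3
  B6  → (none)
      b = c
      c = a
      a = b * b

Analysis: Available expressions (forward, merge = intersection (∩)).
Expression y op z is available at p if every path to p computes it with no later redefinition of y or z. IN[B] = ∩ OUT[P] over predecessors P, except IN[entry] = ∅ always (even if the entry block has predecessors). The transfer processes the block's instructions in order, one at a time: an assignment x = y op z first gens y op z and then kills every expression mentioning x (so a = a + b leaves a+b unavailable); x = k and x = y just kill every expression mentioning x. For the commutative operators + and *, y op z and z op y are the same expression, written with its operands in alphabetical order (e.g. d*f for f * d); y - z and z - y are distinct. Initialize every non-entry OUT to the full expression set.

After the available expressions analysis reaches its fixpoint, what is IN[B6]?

Answer: {e+e}

Trace:
Fixpoint table:
  B0: | IN={} | OUT={d+d}
  B1: | IN={} | OUT={}
  B2: | IN={} | OUT={}
  B3: | IN={} | OUT={}
  B4: | IN={} | OUT={e+e}
  B5: | IN={e+e} | OUT={e+e}
  B6: | IN={e+e} | OUT={b*b, e+e}

Merge at B6: IN[B6] = OUT[B5] = {e+e}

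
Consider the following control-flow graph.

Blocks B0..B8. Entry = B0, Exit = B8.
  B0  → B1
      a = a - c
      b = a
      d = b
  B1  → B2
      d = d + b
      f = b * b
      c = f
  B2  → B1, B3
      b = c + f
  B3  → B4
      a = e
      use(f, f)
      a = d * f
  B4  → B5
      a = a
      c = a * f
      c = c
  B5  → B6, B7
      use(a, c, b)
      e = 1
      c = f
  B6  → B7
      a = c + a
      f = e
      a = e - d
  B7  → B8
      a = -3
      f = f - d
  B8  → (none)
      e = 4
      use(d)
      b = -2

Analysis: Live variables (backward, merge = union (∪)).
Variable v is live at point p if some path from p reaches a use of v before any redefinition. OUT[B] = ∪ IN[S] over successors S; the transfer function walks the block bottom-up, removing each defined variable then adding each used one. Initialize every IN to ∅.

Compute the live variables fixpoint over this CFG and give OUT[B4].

Answer: {a, b, c, d, f}

Derivation:
Per-block solution:
  B0:   IN={a, c, e}   OUT={b, d, e}
  B1:   IN={b, d, e}   OUT={c, d, e, f}
  B2:   IN={c, d, e, f}   OUT={b, d, e, f}
  B3:   IN={b, d, e, f}   OUT={a, b, d, f}
  B4:   IN={a, b, d, f}   OUT={a, b, c, d, f}
  B5:   IN={a, b, c, d, f}   OUT={a, c, d, e, f}
  B6:   IN={a, c, d, e}   OUT={d, f}
  B7:   IN={d, f}   OUT={d}
  B8:   IN={d}   OUT={}

Merge at B4: OUT[B4] = IN[B5] = {a, b, c, d, f}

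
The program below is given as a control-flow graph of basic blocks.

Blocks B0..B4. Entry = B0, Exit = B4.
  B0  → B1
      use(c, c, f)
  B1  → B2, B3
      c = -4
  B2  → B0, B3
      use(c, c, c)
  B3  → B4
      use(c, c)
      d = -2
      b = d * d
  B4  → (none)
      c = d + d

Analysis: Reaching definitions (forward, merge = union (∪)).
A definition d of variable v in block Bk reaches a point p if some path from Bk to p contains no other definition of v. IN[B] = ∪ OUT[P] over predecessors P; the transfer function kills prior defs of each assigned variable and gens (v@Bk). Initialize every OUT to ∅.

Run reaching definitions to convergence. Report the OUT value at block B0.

Fixpoint table:
  B0:   IN={c@B1}   OUT={c@B1}
  B1:   IN={c@B1}   OUT={c@B1}
  B2:   IN={c@B1}   OUT={c@B1}
  B3:   IN={c@B1}   OUT={b@B3, c@B1, d@B3}
  B4:   IN={b@B3, c@B1, d@B3}   OUT={b@B3, c@B4, d@B3}

Merge at B0 (entry node, so the boundary value {} is joined with the incoming edge(s)): IN[B0] = {} ⊔ OUT[B2] = {c@B1}
Applying B0's transfer function to that IN value gives OUT[B0] (row B0 above).

Answer: {c@B1}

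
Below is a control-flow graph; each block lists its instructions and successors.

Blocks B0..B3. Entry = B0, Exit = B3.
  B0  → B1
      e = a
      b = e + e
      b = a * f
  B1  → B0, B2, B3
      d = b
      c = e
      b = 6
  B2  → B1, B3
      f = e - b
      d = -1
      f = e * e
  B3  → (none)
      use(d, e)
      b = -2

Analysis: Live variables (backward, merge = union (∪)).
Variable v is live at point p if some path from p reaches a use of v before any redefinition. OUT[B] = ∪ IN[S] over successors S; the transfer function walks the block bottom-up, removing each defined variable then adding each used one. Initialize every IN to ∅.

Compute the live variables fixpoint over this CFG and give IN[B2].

Per-block solution:
  B0:  IN={a, f}  OUT={a, b, e, f}
  B1:  IN={a, b, e, f}  OUT={a, b, d, e, f}
  B2:  IN={a, b, e}  OUT={a, b, d, e, f}
  B3:  IN={d, e}  OUT={}

Merge at B2: OUT[B2] = IN[B1] ⊔ IN[B3] = {a, b, d, e, f}
Applying B2's transfer function to that OUT value gives IN[B2] (row B2 above).

Answer: {a, b, e}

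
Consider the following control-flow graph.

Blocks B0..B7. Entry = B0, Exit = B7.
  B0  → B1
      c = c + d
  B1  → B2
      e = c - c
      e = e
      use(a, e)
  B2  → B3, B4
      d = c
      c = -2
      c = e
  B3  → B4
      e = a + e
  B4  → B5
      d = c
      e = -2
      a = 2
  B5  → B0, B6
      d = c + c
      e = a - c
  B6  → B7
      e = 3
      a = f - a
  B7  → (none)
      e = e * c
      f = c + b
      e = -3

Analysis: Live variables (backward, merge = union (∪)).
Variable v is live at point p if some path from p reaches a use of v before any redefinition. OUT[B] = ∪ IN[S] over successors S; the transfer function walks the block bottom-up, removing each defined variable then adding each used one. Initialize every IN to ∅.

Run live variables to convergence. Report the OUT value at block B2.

Per-block solution:
  B0:  IN={a, b, c, d, f}  OUT={a, b, c, f}
  B1:  IN={a, b, c, f}  OUT={a, b, c, e, f}
  B2:  IN={a, b, c, e, f}  OUT={a, b, c, e, f}
  B3:  IN={a, b, c, e, f}  OUT={b, c, f}
  B4:  IN={b, c, f}  OUT={a, b, c, f}
  B5:  IN={a, b, c, f}  OUT={a, b, c, d, f}
  B6:  IN={a, b, c, f}  OUT={b, c, e}
  B7:  IN={b, c, e}  OUT={}

Merge at B2: OUT[B2] = IN[B3] ⊔ IN[B4] = {a, b, c, e, f}

Answer: {a, b, c, e, f}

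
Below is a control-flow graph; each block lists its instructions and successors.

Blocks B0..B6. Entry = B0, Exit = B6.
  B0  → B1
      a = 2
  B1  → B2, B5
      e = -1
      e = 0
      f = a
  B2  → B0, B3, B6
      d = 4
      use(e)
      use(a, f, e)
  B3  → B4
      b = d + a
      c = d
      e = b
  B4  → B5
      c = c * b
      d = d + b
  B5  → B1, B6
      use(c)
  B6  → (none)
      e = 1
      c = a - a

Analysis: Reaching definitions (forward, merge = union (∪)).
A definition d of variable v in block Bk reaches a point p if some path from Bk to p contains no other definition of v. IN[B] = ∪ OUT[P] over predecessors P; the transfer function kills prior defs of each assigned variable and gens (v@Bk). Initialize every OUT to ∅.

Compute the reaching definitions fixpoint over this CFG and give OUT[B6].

Answer: {a@B0, b@B3, c@B6, d@B2, d@B4, e@B6, f@B1}

Derivation:
Per-block solution:
  B0:   IN={a@B0, b@B3, c@B4, d@B2, e@B1, f@B1}   OUT={a@B0, b@B3, c@B4, d@B2, e@B1, f@B1}
  B1:   IN={a@B0, b@B3, c@B4, d@B2, d@B4, e@B1, e@B3, f@B1}   OUT={a@B0, b@B3, c@B4, d@B2, d@B4, e@B1, f@B1}
  B2:   IN={a@B0, b@B3, c@B4, d@B2, d@B4, e@B1, f@B1}   OUT={a@B0, b@B3, c@B4, d@B2, e@B1, f@B1}
  B3:   IN={a@B0, b@B3, c@B4, d@B2, e@B1, f@B1}   OUT={a@B0, b@B3, c@B3, d@B2, e@B3, f@B1}
  B4:   IN={a@B0, b@B3, c@B3, d@B2, e@B3, f@B1}   OUT={a@B0, b@B3, c@B4, d@B4, e@B3, f@B1}
  B5:   IN={a@B0, b@B3, c@B4, d@B2, d@B4, e@B1, e@B3, f@B1}   OUT={a@B0, b@B3, c@B4, d@B2, d@B4, e@B1, e@B3, f@B1}
  B6:   IN={a@B0, b@B3, c@B4, d@B2, d@B4, e@B1, e@B3, f@B1}   OUT={a@B0, b@B3, c@B6, d@B2, d@B4, e@B6, f@B1}

Merge at B6: IN[B6] = OUT[B2] ⊔ OUT[B5] = {a@B0, b@B3, c@B4, d@B2, d@B4, e@B1, e@B3, f@B1}
Applying B6's transfer function to that IN value gives OUT[B6] (row B6 above).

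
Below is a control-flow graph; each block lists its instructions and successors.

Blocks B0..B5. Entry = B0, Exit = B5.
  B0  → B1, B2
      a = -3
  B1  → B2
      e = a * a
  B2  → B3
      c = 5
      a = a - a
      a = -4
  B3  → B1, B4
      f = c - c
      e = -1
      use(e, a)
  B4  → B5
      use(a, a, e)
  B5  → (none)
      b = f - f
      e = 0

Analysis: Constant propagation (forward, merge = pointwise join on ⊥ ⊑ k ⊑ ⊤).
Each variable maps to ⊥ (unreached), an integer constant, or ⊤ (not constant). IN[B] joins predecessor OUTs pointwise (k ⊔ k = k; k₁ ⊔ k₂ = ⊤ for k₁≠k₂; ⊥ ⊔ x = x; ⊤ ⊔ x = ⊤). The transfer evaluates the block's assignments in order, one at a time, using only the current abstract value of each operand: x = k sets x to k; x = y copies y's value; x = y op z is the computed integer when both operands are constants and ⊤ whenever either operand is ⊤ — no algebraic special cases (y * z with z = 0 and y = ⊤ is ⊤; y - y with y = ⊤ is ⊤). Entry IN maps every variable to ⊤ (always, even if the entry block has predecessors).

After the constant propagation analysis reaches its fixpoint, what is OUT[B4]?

Fixpoint table:
  B0:  IN=(all ⊤)  OUT={a:-3; rest ⊤}
  B1:  IN=(all ⊤)  OUT=(all ⊤)
  B2:  IN=(all ⊤)  OUT={a:-4, c:5; rest ⊤}
  B3:  IN={a:-4, c:5; rest ⊤}  OUT={a:-4, c:5, e:-1, f:0; rest ⊤}
  B4:  IN={a:-4, c:5, e:-1, f:0; rest ⊤}  OUT={a:-4, c:5, e:-1, f:0; rest ⊤}
  B5:  IN={a:-4, c:5, e:-1, f:0; rest ⊤}  OUT={a:-4, b:0, c:5, e:0, f:0; rest ⊤}

Merge at B4: IN[B4] = OUT[B3] = {a: -4, b: ⊤, c: 5, d: ⊤, e: -1, f: 0}
Applying B4's transfer function to that IN value gives OUT[B4] (row B4 above).

Answer: {a: -4, b: ⊤, c: 5, d: ⊤, e: -1, f: 0}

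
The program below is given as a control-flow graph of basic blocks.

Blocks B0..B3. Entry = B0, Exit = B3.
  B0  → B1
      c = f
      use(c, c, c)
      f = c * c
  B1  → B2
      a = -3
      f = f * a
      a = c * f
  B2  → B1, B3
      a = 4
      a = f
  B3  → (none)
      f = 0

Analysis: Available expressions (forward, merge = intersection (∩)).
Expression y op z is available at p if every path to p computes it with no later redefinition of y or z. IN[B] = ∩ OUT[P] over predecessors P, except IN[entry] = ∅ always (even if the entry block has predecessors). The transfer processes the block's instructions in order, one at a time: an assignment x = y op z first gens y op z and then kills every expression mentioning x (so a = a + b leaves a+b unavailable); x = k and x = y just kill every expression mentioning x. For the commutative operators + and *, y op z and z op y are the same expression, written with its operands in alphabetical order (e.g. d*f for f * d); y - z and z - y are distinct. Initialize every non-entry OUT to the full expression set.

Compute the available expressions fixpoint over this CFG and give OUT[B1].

Answer: {c*c, c*f}

Working:
Per-block solution:
  B0: | IN={} | OUT={c*c}
  B1: | IN={c*c} | OUT={c*c, c*f}
  B2: | IN={c*c, c*f} | OUT={c*c, c*f}
  B3: | IN={c*c, c*f} | OUT={c*c}

Merge at B1: IN[B1] = OUT[B0] ∩ OUT[B2] = {c*c}
Applying B1's transfer function to that IN value gives OUT[B1] (row B1 above).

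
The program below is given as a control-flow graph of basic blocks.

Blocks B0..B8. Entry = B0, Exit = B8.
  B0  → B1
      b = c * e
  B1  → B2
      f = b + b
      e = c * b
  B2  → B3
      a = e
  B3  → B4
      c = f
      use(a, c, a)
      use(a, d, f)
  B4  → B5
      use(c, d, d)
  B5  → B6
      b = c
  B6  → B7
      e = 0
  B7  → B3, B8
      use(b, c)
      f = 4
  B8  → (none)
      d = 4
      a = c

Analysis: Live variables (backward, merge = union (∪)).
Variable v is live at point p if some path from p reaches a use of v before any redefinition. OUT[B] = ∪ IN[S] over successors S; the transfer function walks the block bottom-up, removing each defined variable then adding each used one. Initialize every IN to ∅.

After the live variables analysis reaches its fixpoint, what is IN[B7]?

Converged values:
  B0:  IN={c, d, e}  OUT={b, c, d}
  B1:  IN={b, c, d}  OUT={d, e, f}
  B2:  IN={d, e, f}  OUT={a, d, f}
  B3:  IN={a, d, f}  OUT={a, c, d}
  B4:  IN={a, c, d}  OUT={a, c, d}
  B5:  IN={a, c, d}  OUT={a, b, c, d}
  B6:  IN={a, b, c, d}  OUT={a, b, c, d}
  B7:  IN={a, b, c, d}  OUT={a, c, d, f}
  B8:  IN={c}  OUT={}

Merge at B7: OUT[B7] = IN[B3] ⊔ IN[B8] = {a, c, d, f}
Applying B7's transfer function to that OUT value gives IN[B7] (row B7 above).

Answer: {a, b, c, d}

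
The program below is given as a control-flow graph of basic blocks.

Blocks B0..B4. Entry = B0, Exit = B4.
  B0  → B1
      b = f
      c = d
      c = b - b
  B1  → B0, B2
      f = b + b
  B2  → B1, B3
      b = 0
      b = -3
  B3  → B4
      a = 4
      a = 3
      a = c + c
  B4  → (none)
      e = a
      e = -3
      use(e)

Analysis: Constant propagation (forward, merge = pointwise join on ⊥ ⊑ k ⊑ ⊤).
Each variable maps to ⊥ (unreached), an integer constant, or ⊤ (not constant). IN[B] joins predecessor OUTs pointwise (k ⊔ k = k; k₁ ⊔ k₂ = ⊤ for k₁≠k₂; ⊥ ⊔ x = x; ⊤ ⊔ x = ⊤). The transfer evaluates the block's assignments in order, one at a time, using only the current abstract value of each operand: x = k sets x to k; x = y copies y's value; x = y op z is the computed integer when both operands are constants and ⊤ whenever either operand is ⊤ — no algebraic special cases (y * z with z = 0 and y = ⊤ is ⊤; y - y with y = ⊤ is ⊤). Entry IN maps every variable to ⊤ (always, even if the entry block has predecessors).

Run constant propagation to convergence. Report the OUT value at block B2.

Fixpoint table:
  B0: | IN=(all ⊤) | OUT=(all ⊤)
  B1: | IN=(all ⊤) | OUT=(all ⊤)
  B2: | IN=(all ⊤) | OUT={b:-3; rest ⊤}
  B3: | IN={b:-3; rest ⊤} | OUT={b:-3; rest ⊤}
  B4: | IN={b:-3; rest ⊤} | OUT={b:-3, e:-3; rest ⊤}

Merge at B2: IN[B2] = OUT[B1] = {a: ⊤, b: ⊤, c: ⊤, d: ⊤, e: ⊤, f: ⊤}
Applying B2's transfer function to that IN value gives OUT[B2] (row B2 above).

Answer: {a: ⊤, b: -3, c: ⊤, d: ⊤, e: ⊤, f: ⊤}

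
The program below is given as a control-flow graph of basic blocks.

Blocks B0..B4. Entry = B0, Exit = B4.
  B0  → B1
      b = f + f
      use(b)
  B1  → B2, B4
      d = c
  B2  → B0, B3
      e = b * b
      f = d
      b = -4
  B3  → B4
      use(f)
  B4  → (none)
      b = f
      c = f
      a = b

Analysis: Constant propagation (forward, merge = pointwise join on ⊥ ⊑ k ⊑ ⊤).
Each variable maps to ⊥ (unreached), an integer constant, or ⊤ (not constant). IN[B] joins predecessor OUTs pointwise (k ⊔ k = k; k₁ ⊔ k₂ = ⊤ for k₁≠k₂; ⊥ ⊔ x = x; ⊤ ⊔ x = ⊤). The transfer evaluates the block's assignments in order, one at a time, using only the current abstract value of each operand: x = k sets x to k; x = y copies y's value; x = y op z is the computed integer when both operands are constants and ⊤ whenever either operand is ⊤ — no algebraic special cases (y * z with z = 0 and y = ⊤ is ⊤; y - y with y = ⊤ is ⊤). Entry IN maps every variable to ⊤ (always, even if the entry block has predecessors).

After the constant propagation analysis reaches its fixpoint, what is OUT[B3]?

Fixpoint table:
  B0:  IN=(all ⊤)  OUT=(all ⊤)
  B1:  IN=(all ⊤)  OUT=(all ⊤)
  B2:  IN=(all ⊤)  OUT={b:-4; rest ⊤}
  B3:  IN={b:-4; rest ⊤}  OUT={b:-4; rest ⊤}
  B4:  IN=(all ⊤)  OUT=(all ⊤)

Merge at B3: IN[B3] = OUT[B2] = {a: ⊤, b: -4, c: ⊤, d: ⊤, e: ⊤, f: ⊤}
Applying B3's transfer function to that IN value gives OUT[B3] (row B3 above).

Answer: {a: ⊤, b: -4, c: ⊤, d: ⊤, e: ⊤, f: ⊤}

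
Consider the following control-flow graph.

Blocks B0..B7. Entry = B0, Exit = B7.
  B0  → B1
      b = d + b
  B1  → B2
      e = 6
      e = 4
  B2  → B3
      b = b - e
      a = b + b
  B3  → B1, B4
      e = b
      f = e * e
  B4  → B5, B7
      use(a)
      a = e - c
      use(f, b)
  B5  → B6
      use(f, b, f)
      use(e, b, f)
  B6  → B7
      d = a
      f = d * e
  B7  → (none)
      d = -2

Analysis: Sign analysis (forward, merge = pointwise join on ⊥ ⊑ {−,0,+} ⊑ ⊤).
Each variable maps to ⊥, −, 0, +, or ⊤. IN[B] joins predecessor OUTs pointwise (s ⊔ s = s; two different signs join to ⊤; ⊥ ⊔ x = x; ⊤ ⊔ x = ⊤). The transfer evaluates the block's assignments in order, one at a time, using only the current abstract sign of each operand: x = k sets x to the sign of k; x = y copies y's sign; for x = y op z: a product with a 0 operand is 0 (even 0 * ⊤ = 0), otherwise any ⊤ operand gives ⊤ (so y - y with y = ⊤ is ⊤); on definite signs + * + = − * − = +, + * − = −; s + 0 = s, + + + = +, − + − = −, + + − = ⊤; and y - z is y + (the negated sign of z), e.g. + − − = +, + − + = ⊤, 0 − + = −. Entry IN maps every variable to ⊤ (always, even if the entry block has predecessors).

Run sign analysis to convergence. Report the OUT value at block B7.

Per-block solution:
  B0: | IN=(all ⊤) | OUT=(all ⊤)
  B1: | IN=(all ⊤) | OUT={e:+; rest ⊤}
  B2: | IN={e:+; rest ⊤} | OUT={e:+; rest ⊤}
  B3: | IN={e:+; rest ⊤} | OUT=(all ⊤)
  B4: | IN=(all ⊤) | OUT=(all ⊤)
  B5: | IN=(all ⊤) | OUT=(all ⊤)
  B6: | IN=(all ⊤) | OUT=(all ⊤)
  B7: | IN=(all ⊤) | OUT={d:-; rest ⊤}

Merge at B7: IN[B7] = OUT[B4] ⊔ OUT[B6] = {a: ⊤, b: ⊤, c: ⊤, d: ⊤, e: ⊤, f: ⊤}
Applying B7's transfer function to that IN value gives OUT[B7] (row B7 above).

Answer: {a: ⊤, b: ⊤, c: ⊤, d: -, e: ⊤, f: ⊤}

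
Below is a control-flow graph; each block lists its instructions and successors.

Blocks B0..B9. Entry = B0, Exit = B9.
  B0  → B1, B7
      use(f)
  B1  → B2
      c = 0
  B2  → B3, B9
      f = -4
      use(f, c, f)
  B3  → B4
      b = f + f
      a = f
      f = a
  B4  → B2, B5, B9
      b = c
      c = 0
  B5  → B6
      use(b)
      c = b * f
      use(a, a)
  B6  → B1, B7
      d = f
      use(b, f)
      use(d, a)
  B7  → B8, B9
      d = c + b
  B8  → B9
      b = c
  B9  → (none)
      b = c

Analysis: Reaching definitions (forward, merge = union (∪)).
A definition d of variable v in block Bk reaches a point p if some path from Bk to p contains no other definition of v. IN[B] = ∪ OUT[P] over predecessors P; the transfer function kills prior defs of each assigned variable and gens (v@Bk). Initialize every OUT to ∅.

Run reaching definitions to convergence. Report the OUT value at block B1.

Per-block solution:
  B0: | IN={} | OUT={}
  B1: | IN={a@B3, b@B4, c@B5, d@B6, f@B3} | OUT={a@B3, b@B4, c@B1, d@B6, f@B3}
  B2: | IN={a@B3, b@B4, c@B1, c@B4, d@B6, f@B3} | OUT={a@B3, b@B4, c@B1, c@B4, d@B6, f@B2}
  B3: | IN={a@B3, b@B4, c@B1, c@B4, d@B6, f@B2} | OUT={a@B3, b@B3, c@B1, c@B4, d@B6, f@B3}
  B4: | IN={a@B3, b@B3, c@B1, c@B4, d@B6, f@B3} | OUT={a@B3, b@B4, c@B4, d@B6, f@B3}
  B5: | IN={a@B3, b@B4, c@B4, d@B6, f@B3} | OUT={a@B3, b@B4, c@B5, d@B6, f@B3}
  B6: | IN={a@B3, b@B4, c@B5, d@B6, f@B3} | OUT={a@B3, b@B4, c@B5, d@B6, f@B3}
  B7: | IN={a@B3, b@B4, c@B5, d@B6, f@B3} | OUT={a@B3, b@B4, c@B5, d@B7, f@B3}
  B8: | IN={a@B3, b@B4, c@B5, d@B7, f@B3} | OUT={a@B3, b@B8, c@B5, d@B7, f@B3}
  B9: | IN={a@B3, b@B4, b@B8, c@B1, c@B4, c@B5, d@B6, d@B7, f@B2, f@B3} | OUT={a@B3, b@B9, c@B1, c@B4, c@B5, d@B6, d@B7, f@B2, f@B3}

Merge at B1: IN[B1] = OUT[B0] ⊔ OUT[B6] = {a@B3, b@B4, c@B5, d@B6, f@B3}
Applying B1's transfer function to that IN value gives OUT[B1] (row B1 above).

Answer: {a@B3, b@B4, c@B1, d@B6, f@B3}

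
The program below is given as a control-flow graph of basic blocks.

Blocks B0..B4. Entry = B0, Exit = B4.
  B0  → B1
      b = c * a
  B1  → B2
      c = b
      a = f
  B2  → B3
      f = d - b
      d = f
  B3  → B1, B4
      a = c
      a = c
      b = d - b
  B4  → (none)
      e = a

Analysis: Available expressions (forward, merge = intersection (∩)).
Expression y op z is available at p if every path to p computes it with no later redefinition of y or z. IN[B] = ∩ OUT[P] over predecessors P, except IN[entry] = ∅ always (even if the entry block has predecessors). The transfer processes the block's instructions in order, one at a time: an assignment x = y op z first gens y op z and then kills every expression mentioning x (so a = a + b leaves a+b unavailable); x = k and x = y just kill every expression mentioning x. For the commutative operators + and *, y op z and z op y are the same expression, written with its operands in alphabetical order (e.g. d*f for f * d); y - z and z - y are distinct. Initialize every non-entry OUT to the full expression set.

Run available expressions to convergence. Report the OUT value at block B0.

Answer: {a*c}

Trace:
Per-block solution:
  B0: | IN={} | OUT={a*c}
  B1: | IN={} | OUT={}
  B2: | IN={} | OUT={}
  B3: | IN={} | OUT={}
  B4: | IN={} | OUT={}

B0 is the boundary node: IN[B0] = {}
Applying B0's transfer function to that IN value gives OUT[B0] (row B0 above).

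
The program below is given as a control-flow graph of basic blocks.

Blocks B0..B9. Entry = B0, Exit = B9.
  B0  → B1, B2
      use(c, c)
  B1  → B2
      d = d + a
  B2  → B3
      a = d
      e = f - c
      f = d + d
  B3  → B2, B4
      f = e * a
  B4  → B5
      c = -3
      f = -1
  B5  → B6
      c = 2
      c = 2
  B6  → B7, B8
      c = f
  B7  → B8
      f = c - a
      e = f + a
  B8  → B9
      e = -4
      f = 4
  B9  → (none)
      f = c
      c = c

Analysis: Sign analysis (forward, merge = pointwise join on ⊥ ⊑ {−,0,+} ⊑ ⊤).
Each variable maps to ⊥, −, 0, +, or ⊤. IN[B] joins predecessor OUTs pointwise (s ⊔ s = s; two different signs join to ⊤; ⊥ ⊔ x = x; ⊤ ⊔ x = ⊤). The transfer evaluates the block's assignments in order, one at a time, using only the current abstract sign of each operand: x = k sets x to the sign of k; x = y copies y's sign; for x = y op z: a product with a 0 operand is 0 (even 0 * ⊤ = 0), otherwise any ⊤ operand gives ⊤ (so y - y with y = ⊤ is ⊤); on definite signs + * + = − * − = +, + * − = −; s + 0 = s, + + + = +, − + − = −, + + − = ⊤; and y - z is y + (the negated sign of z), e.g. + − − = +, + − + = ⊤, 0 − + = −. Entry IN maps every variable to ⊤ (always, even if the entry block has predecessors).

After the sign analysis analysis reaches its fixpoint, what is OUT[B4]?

Fixpoint table:
  B0: | IN=(all ⊤) | OUT=(all ⊤)
  B1: | IN=(all ⊤) | OUT=(all ⊤)
  B2: | IN=(all ⊤) | OUT=(all ⊤)
  B3: | IN=(all ⊤) | OUT=(all ⊤)
  B4: | IN=(all ⊤) | OUT={c:-, f:-; rest ⊤}
  B5: | IN={c:-, f:-; rest ⊤} | OUT={c:+, f:-; rest ⊤}
  B6: | IN={c:+, f:-; rest ⊤} | OUT={c:-, f:-; rest ⊤}
  B7: | IN={c:-, f:-; rest ⊤} | OUT={c:-; rest ⊤}
  B8: | IN={c:-; rest ⊤} | OUT={c:-, e:-, f:+; rest ⊤}
  B9: | IN={c:-, e:-, f:+; rest ⊤} | OUT={c:-, e:-, f:-; rest ⊤}

Merge at B4: IN[B4] = OUT[B3] = {a: ⊤, b: ⊤, c: ⊤, d: ⊤, e: ⊤, f: ⊤}
Applying B4's transfer function to that IN value gives OUT[B4] (row B4 above).

Answer: {a: ⊤, b: ⊤, c: -, d: ⊤, e: ⊤, f: -}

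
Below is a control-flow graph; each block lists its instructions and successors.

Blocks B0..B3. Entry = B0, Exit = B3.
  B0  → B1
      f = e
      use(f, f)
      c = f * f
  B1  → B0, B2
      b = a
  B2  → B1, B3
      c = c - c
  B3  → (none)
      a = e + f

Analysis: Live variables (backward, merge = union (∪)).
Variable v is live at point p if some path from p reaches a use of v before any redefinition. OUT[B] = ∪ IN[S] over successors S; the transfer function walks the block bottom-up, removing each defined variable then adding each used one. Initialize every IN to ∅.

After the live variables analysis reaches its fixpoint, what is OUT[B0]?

Per-block solution:
  B0:   IN={a, e}   OUT={a, c, e, f}
  B1:   IN={a, c, e, f}   OUT={a, c, e, f}
  B2:   IN={a, c, e, f}   OUT={a, c, e, f}
  B3:   IN={e, f}   OUT={}

Merge at B0: OUT[B0] = IN[B1] = {a, c, e, f}

Answer: {a, c, e, f}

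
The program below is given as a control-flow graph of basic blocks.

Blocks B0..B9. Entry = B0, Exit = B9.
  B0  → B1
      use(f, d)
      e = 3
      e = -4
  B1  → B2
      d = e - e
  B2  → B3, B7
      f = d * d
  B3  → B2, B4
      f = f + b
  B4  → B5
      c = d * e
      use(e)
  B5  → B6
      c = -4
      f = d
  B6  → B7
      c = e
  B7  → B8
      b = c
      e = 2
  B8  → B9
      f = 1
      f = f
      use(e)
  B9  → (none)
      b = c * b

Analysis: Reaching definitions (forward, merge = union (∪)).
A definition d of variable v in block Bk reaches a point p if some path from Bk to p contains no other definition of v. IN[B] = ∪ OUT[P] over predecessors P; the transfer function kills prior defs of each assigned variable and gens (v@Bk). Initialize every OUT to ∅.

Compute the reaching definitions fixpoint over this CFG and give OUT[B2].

Answer: {d@B1, e@B0, f@B2}

Derivation:
Converged values:
  B0: | IN={} | OUT={e@B0}
  B1: | IN={e@B0} | OUT={d@B1, e@B0}
  B2: | IN={d@B1, e@B0, f@B3} | OUT={d@B1, e@B0, f@B2}
  B3: | IN={d@B1, e@B0, f@B2} | OUT={d@B1, e@B0, f@B3}
  B4: | IN={d@B1, e@B0, f@B3} | OUT={c@B4, d@B1, e@B0, f@B3}
  B5: | IN={c@B4, d@B1, e@B0, f@B3} | OUT={c@B5, d@B1, e@B0, f@B5}
  B6: | IN={c@B5, d@B1, e@B0, f@B5} | OUT={c@B6, d@B1, e@B0, f@B5}
  B7: | IN={c@B6, d@B1, e@B0, f@B2, f@B5} | OUT={b@B7, c@B6, d@B1, e@B7, f@B2, f@B5}
  B8: | IN={b@B7, c@B6, d@B1, e@B7, f@B2, f@B5} | OUT={b@B7, c@B6, d@B1, e@B7, f@B8}
  B9: | IN={b@B7, c@B6, d@B1, e@B7, f@B8} | OUT={b@B9, c@B6, d@B1, e@B7, f@B8}

Merge at B2: IN[B2] = OUT[B1] ⊔ OUT[B3] = {d@B1, e@B0, f@B3}
Applying B2's transfer function to that IN value gives OUT[B2] (row B2 above).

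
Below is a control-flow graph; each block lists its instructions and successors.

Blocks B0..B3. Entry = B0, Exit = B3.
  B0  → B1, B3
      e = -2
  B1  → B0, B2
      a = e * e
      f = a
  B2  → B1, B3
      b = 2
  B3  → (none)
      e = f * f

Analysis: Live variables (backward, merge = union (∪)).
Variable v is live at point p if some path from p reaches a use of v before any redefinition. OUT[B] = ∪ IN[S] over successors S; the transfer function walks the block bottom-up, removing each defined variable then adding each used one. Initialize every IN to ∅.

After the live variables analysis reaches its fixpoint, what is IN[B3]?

Answer: {f}

Derivation:
Fixpoint table:
  B0: | IN={f} | OUT={e, f}
  B1: | IN={e} | OUT={e, f}
  B2: | IN={e, f} | OUT={e, f}
  B3: | IN={f} | OUT={}

B3 is the boundary node: OUT[B3] = {}
Applying B3's transfer function to that OUT value gives IN[B3] (row B3 above).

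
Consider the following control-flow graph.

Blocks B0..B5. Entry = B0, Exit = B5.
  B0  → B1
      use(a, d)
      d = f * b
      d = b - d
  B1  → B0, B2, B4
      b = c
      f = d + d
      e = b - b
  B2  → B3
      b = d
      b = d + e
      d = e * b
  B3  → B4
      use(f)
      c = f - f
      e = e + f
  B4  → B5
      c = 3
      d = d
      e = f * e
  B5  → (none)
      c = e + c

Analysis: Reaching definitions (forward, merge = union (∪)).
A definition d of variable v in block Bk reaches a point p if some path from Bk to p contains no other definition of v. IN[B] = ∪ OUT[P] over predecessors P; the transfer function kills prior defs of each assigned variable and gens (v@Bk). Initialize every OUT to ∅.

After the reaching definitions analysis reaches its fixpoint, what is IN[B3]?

Converged values:
  B0:   IN={b@B1, d@B0, e@B1, f@B1}   OUT={b@B1, d@B0, e@B1, f@B1}
  B1:   IN={b@B1, d@B0, e@B1, f@B1}   OUT={b@B1, d@B0, e@B1, f@B1}
  B2:   IN={b@B1, d@B0, e@B1, f@B1}   OUT={b@B2, d@B2, e@B1, f@B1}
  B3:   IN={b@B2, d@B2, e@B1, f@B1}   OUT={b@B2, c@B3, d@B2, e@B3, f@B1}
  B4:   IN={b@B1, b@B2, c@B3, d@B0, d@B2, e@B1, e@B3, f@B1}   OUT={b@B1, b@B2, c@B4, d@B4, e@B4, f@B1}
  B5:   IN={b@B1, b@B2, c@B4, d@B4, e@B4, f@B1}   OUT={b@B1, b@B2, c@B5, d@B4, e@B4, f@B1}

Merge at B3: IN[B3] = OUT[B2] = {b@B2, d@B2, e@B1, f@B1}

Answer: {b@B2, d@B2, e@B1, f@B1}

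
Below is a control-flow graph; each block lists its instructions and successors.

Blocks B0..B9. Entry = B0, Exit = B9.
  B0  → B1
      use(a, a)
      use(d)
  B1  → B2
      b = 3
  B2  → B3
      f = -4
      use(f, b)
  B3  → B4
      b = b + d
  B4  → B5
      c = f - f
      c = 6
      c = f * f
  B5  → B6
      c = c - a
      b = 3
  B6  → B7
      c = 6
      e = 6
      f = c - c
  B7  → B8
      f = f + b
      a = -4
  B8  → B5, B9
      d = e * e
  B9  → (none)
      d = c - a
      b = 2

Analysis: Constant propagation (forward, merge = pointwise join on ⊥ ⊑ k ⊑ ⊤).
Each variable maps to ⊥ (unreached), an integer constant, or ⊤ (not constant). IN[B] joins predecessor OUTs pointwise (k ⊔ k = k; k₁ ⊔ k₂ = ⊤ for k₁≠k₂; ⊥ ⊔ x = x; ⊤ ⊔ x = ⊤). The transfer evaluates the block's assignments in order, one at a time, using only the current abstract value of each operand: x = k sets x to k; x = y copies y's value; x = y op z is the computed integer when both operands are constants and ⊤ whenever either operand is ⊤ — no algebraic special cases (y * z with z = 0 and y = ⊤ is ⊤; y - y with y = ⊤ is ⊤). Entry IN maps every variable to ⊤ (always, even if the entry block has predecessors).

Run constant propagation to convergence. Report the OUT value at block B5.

Answer: {a: ⊤, b: 3, c: ⊤, d: ⊤, e: ⊤, f: ⊤}

Working:
Per-block solution:
  B0: | IN=(all ⊤) | OUT=(all ⊤)
  B1: | IN=(all ⊤) | OUT={b:3; rest ⊤}
  B2: | IN={b:3; rest ⊤} | OUT={b:3, f:-4; rest ⊤}
  B3: | IN={b:3, f:-4; rest ⊤} | OUT={f:-4; rest ⊤}
  B4: | IN={f:-4; rest ⊤} | OUT={c:16, f:-4; rest ⊤}
  B5: | IN=(all ⊤) | OUT={b:3; rest ⊤}
  B6: | IN={b:3; rest ⊤} | OUT={b:3, c:6, e:6, f:0; rest ⊤}
  B7: | IN={b:3, c:6, e:6, f:0; rest ⊤} | OUT={a:-4, b:3, c:6, e:6, f:3; rest ⊤}
  B8: | IN={a:-4, b:3, c:6, e:6, f:3; rest ⊤} | OUT={a:-4, b:3, c:6, d:36, e:6, f:3; rest ⊤}
  B9: | IN={a:-4, b:3, c:6, d:36, e:6, f:3; rest ⊤} | OUT={a:-4, b:2, c:6, d:10, e:6, f:3; rest ⊤}

Merge at B5: IN[B5] = OUT[B4] ⊔ OUT[B8] = {a: ⊤, b: ⊤, c: ⊤, d: ⊤, e: ⊤, f: ⊤}
Applying B5's transfer function to that IN value gives OUT[B5] (row B5 above).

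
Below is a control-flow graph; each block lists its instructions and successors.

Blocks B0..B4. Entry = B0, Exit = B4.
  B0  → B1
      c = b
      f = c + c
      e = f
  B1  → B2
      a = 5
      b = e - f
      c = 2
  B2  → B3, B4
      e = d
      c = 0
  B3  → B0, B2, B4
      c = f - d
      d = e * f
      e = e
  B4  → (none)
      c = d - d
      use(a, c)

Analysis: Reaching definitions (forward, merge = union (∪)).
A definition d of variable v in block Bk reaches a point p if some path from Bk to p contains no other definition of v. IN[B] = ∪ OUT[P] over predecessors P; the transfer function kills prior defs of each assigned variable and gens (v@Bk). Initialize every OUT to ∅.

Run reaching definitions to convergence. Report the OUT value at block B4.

Answer: {a@B1, b@B1, c@B4, d@B3, e@B2, e@B3, f@B0}

Working:
Converged values:
  B0:  IN={a@B1, b@B1, c@B3, d@B3, e@B3, f@B0}  OUT={a@B1, b@B1, c@B0, d@B3, e@B0, f@B0}
  B1:  IN={a@B1, b@B1, c@B0, d@B3, e@B0, f@B0}  OUT={a@B1, b@B1, c@B1, d@B3, e@B0, f@B0}
  B2:  IN={a@B1, b@B1, c@B1, c@B3, d@B3, e@B0, e@B3, f@B0}  OUT={a@B1, b@B1, c@B2, d@B3, e@B2, f@B0}
  B3:  IN={a@B1, b@B1, c@B2, d@B3, e@B2, f@B0}  OUT={a@B1, b@B1, c@B3, d@B3, e@B3, f@B0}
  B4:  IN={a@B1, b@B1, c@B2, c@B3, d@B3, e@B2, e@B3, f@B0}  OUT={a@B1, b@B1, c@B4, d@B3, e@B2, e@B3, f@B0}

Merge at B4: IN[B4] = OUT[B2] ⊔ OUT[B3] = {a@B1, b@B1, c@B2, c@B3, d@B3, e@B2, e@B3, f@B0}
Applying B4's transfer function to that IN value gives OUT[B4] (row B4 above).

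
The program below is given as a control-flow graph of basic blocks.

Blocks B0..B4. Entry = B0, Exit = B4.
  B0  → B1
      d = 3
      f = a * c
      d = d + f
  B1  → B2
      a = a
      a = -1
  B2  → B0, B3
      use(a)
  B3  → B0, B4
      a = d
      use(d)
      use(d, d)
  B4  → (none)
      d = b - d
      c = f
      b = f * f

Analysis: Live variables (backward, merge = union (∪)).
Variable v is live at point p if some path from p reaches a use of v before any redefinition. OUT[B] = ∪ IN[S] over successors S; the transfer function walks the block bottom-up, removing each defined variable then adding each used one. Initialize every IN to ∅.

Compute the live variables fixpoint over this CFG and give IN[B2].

Per-block solution:
  B0:   IN={a, b, c}   OUT={a, b, c, d, f}
  B1:   IN={a, b, c, d, f}   OUT={a, b, c, d, f}
  B2:   IN={a, b, c, d, f}   OUT={a, b, c, d, f}
  B3:   IN={b, c, d, f}   OUT={a, b, c, d, f}
  B4:   IN={b, d, f}   OUT={}

Merge at B2: OUT[B2] = IN[B0] ⊔ IN[B3] = {a, b, c, d, f}
Applying B2's transfer function to that OUT value gives IN[B2] (row B2 above).

Answer: {a, b, c, d, f}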